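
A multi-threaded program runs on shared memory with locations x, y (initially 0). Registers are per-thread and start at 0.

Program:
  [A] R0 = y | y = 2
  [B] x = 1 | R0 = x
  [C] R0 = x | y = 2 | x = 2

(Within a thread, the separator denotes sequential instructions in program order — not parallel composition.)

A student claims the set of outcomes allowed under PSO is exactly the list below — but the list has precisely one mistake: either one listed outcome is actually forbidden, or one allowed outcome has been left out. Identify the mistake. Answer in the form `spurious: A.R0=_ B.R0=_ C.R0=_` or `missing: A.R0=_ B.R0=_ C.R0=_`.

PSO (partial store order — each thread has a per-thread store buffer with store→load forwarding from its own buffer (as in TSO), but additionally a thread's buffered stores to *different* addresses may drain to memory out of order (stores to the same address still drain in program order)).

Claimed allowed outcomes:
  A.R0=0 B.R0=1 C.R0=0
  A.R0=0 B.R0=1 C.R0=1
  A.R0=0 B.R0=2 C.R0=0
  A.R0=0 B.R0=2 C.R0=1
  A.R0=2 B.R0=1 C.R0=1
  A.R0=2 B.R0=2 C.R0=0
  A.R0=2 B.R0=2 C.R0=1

outcome vector order: (A.R0,B.R0,C.R0)
[PSO] allowed = {(0,1,0), (0,1,1), (0,2,0), (0,2,1), (2,1,0), (2,1,1), (2,2,0), (2,2,1)}
PSO∖claimed = {(2,1,0)}

missing: A.R0=2 B.R0=1 C.R0=0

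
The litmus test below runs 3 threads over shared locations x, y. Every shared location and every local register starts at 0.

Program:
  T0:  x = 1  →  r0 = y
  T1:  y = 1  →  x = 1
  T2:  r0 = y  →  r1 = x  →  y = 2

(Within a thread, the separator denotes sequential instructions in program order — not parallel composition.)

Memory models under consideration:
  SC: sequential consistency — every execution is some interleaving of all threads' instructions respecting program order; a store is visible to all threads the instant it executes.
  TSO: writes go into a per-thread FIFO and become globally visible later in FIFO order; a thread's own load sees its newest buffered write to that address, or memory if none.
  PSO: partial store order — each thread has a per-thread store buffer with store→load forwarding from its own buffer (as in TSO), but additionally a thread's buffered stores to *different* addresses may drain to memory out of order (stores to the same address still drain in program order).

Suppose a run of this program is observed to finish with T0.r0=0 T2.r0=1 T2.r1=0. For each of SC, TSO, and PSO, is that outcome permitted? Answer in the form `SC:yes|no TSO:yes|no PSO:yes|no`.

SC:no TSO:yes PSO:yes

outcome vector order: (T0.r0,T2.r0,T2.r1)
SC (11): 0/0/0; 0/0/1; 0/1/1; 1/0/0; 1/0/1; 1/1/0; 1/1/1; 2/0/0; 2/0/1; 2/1/0; 2/1/1
TSO (12): 0/0/0; 0/0/1; 0/1/0; 0/1/1; 1/0/0; 1/0/1; 1/1/0; 1/1/1; 2/0/0; 2/0/1; 2/1/0; 2/1/1
PSO (12): 0/0/0; 0/0/1; 0/1/0; 0/1/1; 1/0/0; 1/0/1; 1/1/0; 1/1/1; 2/0/0; 2/0/1; 2/1/0; 2/1/1
target 0/1/0 ∈ {TSO,PSO}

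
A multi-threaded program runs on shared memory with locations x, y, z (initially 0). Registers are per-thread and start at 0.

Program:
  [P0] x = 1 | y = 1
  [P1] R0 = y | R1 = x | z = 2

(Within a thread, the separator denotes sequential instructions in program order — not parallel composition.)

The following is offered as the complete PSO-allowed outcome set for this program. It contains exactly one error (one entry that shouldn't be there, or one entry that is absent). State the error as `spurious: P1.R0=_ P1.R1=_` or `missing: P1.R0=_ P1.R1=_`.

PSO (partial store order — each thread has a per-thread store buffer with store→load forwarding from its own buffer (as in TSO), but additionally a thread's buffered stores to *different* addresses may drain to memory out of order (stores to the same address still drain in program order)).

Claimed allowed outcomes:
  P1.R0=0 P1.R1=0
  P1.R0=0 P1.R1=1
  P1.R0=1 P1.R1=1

missing: P1.R0=1 P1.R1=0

outcome vector order: (P1.R0,P1.R1)
under PSO → 0/0, 0/1, 1/0, 1/1
PSO∖claimed = {1/0}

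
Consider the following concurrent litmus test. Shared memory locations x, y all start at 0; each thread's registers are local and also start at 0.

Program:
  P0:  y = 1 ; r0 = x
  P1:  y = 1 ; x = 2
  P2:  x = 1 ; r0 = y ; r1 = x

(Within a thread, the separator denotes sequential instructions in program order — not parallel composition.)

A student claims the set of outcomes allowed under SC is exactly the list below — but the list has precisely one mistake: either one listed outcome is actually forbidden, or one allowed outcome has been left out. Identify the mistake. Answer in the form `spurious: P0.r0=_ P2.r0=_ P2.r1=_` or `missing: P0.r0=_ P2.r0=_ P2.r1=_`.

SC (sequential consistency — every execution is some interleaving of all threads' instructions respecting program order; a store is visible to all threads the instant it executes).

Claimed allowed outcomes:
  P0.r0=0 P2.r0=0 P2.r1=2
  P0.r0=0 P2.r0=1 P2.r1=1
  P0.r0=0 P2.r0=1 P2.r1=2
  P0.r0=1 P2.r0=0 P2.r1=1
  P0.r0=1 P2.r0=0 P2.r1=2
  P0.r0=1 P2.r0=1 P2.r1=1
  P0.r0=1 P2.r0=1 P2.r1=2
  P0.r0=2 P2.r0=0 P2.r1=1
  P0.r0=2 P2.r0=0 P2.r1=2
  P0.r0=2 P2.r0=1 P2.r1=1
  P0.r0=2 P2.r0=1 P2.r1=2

outcome vector order: (P0.r0,P2.r0,P2.r1)
under SC → 0/1/1, 0/1/2, 1/0/1, 1/0/2, 1/1/1, 1/1/2, 2/0/1, 2/0/2, 2/1/1, 2/1/2
claimed∖SC = {0/0/2}

spurious: P0.r0=0 P2.r0=0 P2.r1=2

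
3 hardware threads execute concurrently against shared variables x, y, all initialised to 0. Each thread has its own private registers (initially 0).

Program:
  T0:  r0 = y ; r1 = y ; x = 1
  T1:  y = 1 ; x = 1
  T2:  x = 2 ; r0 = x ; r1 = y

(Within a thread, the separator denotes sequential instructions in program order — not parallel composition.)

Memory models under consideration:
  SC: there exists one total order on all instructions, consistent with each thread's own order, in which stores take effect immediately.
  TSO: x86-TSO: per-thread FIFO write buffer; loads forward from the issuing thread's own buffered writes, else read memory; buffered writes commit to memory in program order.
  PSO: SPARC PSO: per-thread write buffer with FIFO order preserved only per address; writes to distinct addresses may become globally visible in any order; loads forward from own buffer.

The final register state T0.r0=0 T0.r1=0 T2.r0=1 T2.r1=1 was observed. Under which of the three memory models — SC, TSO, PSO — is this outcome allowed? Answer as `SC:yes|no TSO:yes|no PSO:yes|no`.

outcome vector order: (T0.r0,T0.r1,T2.r0,T2.r1)
SC: 10 outcomes — {(0,0,1,0), (0,0,1,1), (0,0,2,0), (0,0,2,1), (0,1,1,1), (0,1,2,0), (0,1,2,1), (1,1,1,1), (1,1,2,0), (1,1,2,1)}
TSO: 10 outcomes — {(0,0,1,0), (0,0,1,1), (0,0,2,0), (0,0,2,1), (0,1,1,1), (0,1,2,0), (0,1,2,1), (1,1,1,1), (1,1,2,0), (1,1,2,1)}
PSO: 12 outcomes — {(0,0,1,0), (0,0,1,1), (0,0,2,0), (0,0,2,1), (0,1,1,0), (0,1,1,1), (0,1,2,0), (0,1,2,1), (1,1,1,0), (1,1,1,1), (1,1,2,0), (1,1,2,1)}
target (0,0,1,1) ∈ {SC,TSO,PSO}

SC:yes TSO:yes PSO:yes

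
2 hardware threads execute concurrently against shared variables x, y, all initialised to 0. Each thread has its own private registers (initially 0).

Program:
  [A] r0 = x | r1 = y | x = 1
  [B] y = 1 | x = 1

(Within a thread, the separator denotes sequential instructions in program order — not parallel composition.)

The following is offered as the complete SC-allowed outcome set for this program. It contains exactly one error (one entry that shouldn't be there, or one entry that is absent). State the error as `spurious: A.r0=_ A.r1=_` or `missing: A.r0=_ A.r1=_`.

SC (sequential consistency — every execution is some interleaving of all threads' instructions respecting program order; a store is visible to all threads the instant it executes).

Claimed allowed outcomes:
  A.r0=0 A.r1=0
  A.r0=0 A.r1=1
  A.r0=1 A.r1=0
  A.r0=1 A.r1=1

outcome vector order: (A.r0,A.r1)
SC: 3 outcomes — {0/0, 0/1, 1/1}
claimed∖SC = {1/0}

spurious: A.r0=1 A.r1=0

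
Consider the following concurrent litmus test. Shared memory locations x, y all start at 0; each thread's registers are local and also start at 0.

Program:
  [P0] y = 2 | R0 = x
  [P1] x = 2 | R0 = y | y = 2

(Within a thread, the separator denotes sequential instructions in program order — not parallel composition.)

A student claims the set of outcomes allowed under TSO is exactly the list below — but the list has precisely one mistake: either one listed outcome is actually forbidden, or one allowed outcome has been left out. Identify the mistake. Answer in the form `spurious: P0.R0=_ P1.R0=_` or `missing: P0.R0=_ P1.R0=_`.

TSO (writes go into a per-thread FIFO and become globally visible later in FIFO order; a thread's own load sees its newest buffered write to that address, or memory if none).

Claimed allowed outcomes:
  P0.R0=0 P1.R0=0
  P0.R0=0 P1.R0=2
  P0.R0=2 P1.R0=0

outcome vector order: (P0.R0,P1.R0)
TSO (4): 00 02 20 22
TSO∖claimed = {22}

missing: P0.R0=2 P1.R0=2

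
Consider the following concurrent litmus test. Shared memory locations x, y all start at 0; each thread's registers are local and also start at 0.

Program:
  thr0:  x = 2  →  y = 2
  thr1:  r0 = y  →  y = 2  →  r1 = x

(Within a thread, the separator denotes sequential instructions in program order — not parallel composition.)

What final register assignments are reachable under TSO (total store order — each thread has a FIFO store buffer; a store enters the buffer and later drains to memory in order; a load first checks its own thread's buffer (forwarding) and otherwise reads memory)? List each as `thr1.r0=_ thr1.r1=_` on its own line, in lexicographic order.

thr1.r0=0 thr1.r1=0
thr1.r0=0 thr1.r1=2
thr1.r0=2 thr1.r1=2

outcome vector order: (thr1.r0,thr1.r1)
|TSO outcomes| = 3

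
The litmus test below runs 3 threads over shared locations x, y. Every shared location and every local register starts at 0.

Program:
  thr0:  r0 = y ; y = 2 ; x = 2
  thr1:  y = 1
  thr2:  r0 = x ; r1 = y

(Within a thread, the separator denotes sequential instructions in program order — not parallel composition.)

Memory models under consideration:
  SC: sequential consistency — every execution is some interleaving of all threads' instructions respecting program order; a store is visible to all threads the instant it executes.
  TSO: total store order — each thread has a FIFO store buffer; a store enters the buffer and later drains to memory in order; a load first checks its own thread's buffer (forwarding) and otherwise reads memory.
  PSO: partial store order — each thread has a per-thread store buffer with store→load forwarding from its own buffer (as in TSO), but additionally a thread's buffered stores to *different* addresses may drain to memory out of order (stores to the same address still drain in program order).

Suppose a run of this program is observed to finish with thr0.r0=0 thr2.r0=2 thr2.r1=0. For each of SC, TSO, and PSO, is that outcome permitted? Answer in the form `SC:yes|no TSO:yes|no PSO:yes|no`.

SC:no TSO:no PSO:yes

outcome vector order: (thr0.r0,thr2.r0,thr2.r1)
under SC → <0 0 0>; <0 0 1>; <0 0 2>; <0 2 1>; <0 2 2>; <1 0 0>; <1 0 1>; <1 0 2>; <1 2 2>
under TSO → <0 0 0>; <0 0 1>; <0 0 2>; <0 2 1>; <0 2 2>; <1 0 0>; <1 0 1>; <1 0 2>; <1 2 2>
under PSO → <0 0 0>; <0 0 1>; <0 0 2>; <0 2 0>; <0 2 1>; <0 2 2>; <1 0 0>; <1 0 1>; <1 0 2>; <1 2 1>; <1 2 2>
target <0 2 0> ∈ {PSO}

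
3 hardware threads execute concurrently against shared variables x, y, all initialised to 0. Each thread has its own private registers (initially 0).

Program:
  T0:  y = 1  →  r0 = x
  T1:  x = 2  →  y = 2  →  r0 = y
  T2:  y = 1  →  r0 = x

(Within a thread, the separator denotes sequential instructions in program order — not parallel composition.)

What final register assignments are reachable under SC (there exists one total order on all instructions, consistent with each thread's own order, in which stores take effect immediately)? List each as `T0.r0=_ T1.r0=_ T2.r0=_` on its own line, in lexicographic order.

outcome vector order: (T0.r0,T1.r0,T2.r0)
|SC outcomes| = 7

T0.r0=0 T1.r0=1 T2.r0=2
T0.r0=0 T1.r0=2 T2.r0=0
T0.r0=0 T1.r0=2 T2.r0=2
T0.r0=2 T1.r0=1 T2.r0=0
T0.r0=2 T1.r0=1 T2.r0=2
T0.r0=2 T1.r0=2 T2.r0=0
T0.r0=2 T1.r0=2 T2.r0=2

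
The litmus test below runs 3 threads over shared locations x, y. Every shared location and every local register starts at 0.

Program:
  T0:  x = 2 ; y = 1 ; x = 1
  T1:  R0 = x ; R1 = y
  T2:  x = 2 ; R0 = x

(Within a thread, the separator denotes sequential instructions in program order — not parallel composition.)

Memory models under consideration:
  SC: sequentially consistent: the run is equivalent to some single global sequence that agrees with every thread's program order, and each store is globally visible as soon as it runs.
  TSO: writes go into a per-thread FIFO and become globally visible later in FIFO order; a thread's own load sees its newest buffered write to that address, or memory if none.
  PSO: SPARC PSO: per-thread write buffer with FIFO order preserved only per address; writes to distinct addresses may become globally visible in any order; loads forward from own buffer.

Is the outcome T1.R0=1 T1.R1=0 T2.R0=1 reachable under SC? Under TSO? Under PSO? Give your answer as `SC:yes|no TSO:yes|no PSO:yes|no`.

outcome vector order: (T1.R0,T1.R1,T2.R0)
SC (10): <0 0 1>; <0 0 2>; <0 1 1>; <0 1 2>; <1 1 1>; <1 1 2>; <2 0 1>; <2 0 2>; <2 1 1>; <2 1 2>
TSO (10): <0 0 1>; <0 0 2>; <0 1 1>; <0 1 2>; <1 1 1>; <1 1 2>; <2 0 1>; <2 0 2>; <2 1 1>; <2 1 2>
PSO (12): <0 0 1>; <0 0 2>; <0 1 1>; <0 1 2>; <1 0 1>; <1 0 2>; <1 1 1>; <1 1 2>; <2 0 1>; <2 0 2>; <2 1 1>; <2 1 2>
target <1 0 1> ∈ {PSO}

SC:no TSO:no PSO:yes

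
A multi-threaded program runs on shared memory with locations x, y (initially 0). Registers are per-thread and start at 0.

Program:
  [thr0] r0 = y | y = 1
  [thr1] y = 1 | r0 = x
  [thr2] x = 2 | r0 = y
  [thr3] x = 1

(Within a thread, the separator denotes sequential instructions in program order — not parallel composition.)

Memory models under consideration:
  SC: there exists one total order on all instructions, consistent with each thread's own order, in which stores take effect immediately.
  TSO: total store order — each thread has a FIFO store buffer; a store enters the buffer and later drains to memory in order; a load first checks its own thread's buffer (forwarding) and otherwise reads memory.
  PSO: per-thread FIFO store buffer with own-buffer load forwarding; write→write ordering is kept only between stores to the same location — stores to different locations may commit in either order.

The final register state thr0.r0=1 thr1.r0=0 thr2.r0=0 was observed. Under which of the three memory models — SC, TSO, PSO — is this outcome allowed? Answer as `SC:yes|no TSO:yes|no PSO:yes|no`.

outcome vector order: (thr0.r0,thr1.r0,thr2.r0)
SC (10): (0,0,1), (0,1,0), (0,1,1), (0,2,0), (0,2,1), (1,0,1), (1,1,0), (1,1,1), (1,2,0), (1,2,1)
TSO (12): (0,0,0), (0,0,1), (0,1,0), (0,1,1), (0,2,0), (0,2,1), (1,0,0), (1,0,1), (1,1,0), (1,1,1), (1,2,0), (1,2,1)
PSO (12): (0,0,0), (0,0,1), (0,1,0), (0,1,1), (0,2,0), (0,2,1), (1,0,0), (1,0,1), (1,1,0), (1,1,1), (1,2,0), (1,2,1)
target (1,0,0) ∈ {TSO,PSO}

SC:no TSO:yes PSO:yes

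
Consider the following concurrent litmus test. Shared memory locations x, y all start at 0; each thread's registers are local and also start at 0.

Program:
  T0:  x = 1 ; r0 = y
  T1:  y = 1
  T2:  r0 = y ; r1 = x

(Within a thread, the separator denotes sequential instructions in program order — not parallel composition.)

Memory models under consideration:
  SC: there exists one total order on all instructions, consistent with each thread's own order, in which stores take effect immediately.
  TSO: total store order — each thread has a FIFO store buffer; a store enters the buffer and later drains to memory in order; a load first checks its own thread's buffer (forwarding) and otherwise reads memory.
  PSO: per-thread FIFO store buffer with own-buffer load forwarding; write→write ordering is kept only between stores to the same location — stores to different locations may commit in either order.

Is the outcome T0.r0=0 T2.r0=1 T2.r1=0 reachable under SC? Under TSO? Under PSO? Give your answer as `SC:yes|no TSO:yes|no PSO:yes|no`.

outcome vector order: (T0.r0,T2.r0,T2.r1)
SC (7): <0 0 0> <0 0 1> <0 1 1> <1 0 0> <1 0 1> <1 1 0> <1 1 1>
TSO (8): <0 0 0> <0 0 1> <0 1 0> <0 1 1> <1 0 0> <1 0 1> <1 1 0> <1 1 1>
PSO (8): <0 0 0> <0 0 1> <0 1 0> <0 1 1> <1 0 0> <1 0 1> <1 1 0> <1 1 1>
target <0 1 0> ∈ {TSO,PSO}

SC:no TSO:yes PSO:yes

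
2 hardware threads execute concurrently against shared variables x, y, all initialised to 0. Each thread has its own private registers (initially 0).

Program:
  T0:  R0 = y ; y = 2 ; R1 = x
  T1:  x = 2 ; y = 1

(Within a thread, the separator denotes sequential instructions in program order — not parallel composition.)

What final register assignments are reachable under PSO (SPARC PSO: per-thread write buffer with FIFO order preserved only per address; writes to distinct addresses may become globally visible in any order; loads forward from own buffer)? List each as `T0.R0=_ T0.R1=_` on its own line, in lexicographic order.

outcome vector order: (T0.R0,T0.R1)
|PSO outcomes| = 4

T0.R0=0 T0.R1=0
T0.R0=0 T0.R1=2
T0.R0=1 T0.R1=0
T0.R0=1 T0.R1=2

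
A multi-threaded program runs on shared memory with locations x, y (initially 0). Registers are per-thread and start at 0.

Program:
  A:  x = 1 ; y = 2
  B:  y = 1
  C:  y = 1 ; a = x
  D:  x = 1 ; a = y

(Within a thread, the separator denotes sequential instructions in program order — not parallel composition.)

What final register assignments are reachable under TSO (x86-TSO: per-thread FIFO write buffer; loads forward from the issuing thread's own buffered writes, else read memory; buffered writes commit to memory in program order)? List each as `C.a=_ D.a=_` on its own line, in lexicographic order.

outcome vector order: (C.a,D.a)
|TSO outcomes| = 6

C.a=0 D.a=0
C.a=0 D.a=1
C.a=0 D.a=2
C.a=1 D.a=0
C.a=1 D.a=1
C.a=1 D.a=2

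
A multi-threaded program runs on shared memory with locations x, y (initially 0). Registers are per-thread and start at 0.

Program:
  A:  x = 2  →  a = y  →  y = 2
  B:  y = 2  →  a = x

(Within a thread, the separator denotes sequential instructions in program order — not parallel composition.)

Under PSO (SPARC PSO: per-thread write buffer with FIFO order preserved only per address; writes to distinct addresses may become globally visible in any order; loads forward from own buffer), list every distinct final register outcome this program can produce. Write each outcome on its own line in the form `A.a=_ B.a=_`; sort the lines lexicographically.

outcome vector order: (A.a,B.a)
|PSO outcomes| = 4

A.a=0 B.a=0
A.a=0 B.a=2
A.a=2 B.a=0
A.a=2 B.a=2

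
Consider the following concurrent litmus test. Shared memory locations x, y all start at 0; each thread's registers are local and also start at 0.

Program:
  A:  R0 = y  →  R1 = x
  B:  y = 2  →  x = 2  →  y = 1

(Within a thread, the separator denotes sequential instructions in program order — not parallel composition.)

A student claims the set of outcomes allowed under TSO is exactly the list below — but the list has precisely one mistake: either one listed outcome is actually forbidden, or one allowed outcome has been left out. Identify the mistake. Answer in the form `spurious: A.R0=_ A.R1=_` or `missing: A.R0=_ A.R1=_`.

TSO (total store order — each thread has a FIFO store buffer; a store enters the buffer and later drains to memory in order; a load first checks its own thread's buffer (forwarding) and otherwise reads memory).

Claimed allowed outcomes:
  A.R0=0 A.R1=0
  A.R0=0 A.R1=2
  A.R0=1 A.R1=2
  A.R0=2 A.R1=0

outcome vector order: (A.R0,A.R1)
under TSO → 00, 02, 12, 20, 22
TSO∖claimed = {22}

missing: A.R0=2 A.R1=2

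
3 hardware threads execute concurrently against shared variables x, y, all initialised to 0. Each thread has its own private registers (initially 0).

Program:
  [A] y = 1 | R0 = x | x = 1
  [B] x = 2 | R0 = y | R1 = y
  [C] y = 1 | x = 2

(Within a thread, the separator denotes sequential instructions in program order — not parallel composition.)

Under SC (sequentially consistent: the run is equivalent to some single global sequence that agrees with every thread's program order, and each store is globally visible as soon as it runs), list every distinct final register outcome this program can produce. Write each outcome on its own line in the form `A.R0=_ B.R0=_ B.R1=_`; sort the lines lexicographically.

A.R0=0 B.R0=1 B.R1=1
A.R0=2 B.R0=0 B.R1=0
A.R0=2 B.R0=0 B.R1=1
A.R0=2 B.R0=1 B.R1=1

outcome vector order: (A.R0,B.R0,B.R1)
|SC outcomes| = 4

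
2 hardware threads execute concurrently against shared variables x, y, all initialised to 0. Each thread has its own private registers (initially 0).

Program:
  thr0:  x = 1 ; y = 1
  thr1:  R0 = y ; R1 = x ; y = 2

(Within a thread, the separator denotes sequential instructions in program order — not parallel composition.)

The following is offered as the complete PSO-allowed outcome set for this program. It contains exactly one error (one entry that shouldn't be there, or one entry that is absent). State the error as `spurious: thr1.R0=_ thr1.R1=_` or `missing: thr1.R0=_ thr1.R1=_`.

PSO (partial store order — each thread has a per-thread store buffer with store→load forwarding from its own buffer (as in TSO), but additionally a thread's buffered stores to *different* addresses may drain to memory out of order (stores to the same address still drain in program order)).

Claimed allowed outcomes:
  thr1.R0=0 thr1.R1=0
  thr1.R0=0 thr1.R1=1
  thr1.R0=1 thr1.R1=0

missing: thr1.R0=1 thr1.R1=1

outcome vector order: (thr1.R0,thr1.R1)
PSO (4): 0/0, 0/1, 1/0, 1/1
PSO∖claimed = {1/1}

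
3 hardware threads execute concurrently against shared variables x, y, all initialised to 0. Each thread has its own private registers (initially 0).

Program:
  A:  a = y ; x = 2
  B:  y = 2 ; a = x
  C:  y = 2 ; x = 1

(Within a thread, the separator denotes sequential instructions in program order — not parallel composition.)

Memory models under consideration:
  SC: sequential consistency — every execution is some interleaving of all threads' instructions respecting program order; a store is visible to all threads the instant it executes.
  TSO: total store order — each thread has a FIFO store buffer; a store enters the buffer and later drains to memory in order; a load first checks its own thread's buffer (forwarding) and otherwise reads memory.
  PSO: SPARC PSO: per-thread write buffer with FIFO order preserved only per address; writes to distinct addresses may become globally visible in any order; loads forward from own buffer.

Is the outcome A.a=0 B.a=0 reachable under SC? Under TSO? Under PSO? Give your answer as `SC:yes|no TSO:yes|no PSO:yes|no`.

outcome vector order: (A.a,B.a)
SC: 6 outcomes — {00 01 02 20 21 22}
TSO: 6 outcomes — {00 01 02 20 21 22}
PSO: 6 outcomes — {00 01 02 20 21 22}
target 00 ∈ {SC,TSO,PSO}

SC:yes TSO:yes PSO:yes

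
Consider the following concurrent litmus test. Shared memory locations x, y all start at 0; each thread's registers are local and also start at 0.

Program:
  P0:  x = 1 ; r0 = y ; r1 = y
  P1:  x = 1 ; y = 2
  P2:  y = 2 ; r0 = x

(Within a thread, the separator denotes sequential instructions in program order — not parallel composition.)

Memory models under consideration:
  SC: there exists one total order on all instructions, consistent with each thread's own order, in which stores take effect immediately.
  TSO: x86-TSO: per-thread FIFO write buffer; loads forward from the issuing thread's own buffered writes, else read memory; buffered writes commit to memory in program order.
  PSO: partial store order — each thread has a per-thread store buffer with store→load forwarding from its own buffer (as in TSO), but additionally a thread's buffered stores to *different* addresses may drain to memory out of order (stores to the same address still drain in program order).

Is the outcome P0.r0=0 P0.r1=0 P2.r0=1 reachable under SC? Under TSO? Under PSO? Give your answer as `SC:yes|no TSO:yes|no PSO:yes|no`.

outcome vector order: (P0.r0,P0.r1,P2.r0)
SC: 4 outcomes — {<0 0 1>, <0 2 1>, <2 2 0>, <2 2 1>}
TSO: 6 outcomes — {<0 0 0>, <0 0 1>, <0 2 0>, <0 2 1>, <2 2 0>, <2 2 1>}
PSO: 6 outcomes — {<0 0 0>, <0 0 1>, <0 2 0>, <0 2 1>, <2 2 0>, <2 2 1>}
target <0 0 1> ∈ {SC,TSO,PSO}

SC:yes TSO:yes PSO:yes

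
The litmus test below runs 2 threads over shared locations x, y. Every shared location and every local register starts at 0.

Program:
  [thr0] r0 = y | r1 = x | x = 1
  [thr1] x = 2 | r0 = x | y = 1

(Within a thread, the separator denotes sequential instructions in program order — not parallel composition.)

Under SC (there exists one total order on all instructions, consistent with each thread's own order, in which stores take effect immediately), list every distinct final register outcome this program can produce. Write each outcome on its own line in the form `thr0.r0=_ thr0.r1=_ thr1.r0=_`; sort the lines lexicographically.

thr0.r0=0 thr0.r1=0 thr1.r0=1
thr0.r0=0 thr0.r1=0 thr1.r0=2
thr0.r0=0 thr0.r1=2 thr1.r0=1
thr0.r0=0 thr0.r1=2 thr1.r0=2
thr0.r0=1 thr0.r1=2 thr1.r0=2

outcome vector order: (thr0.r0,thr0.r1,thr1.r0)
|SC outcomes| = 5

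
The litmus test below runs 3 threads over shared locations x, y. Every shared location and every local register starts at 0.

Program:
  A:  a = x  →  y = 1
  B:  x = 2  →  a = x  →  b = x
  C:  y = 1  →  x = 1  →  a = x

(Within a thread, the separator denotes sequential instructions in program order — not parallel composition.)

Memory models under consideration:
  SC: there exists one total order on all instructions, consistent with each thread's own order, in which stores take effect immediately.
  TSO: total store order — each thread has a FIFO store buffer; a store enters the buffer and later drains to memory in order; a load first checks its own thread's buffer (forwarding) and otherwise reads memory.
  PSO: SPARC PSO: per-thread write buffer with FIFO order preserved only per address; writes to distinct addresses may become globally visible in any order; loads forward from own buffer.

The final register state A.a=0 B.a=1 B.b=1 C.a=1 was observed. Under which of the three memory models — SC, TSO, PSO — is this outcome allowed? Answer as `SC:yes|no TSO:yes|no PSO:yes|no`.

SC:yes TSO:yes PSO:yes

outcome vector order: (A.a,B.a,B.b,C.a)
SC: 12 outcomes — {(0,1,1,1); (0,2,1,1); (0,2,2,1); (0,2,2,2); (1,1,1,1); (1,2,1,1); (1,2,2,1); (1,2,2,2); (2,1,1,1); (2,2,1,1); (2,2,2,1); (2,2,2,2)}
TSO: 12 outcomes — {(0,1,1,1); (0,2,1,1); (0,2,2,1); (0,2,2,2); (1,1,1,1); (1,2,1,1); (1,2,2,1); (1,2,2,2); (2,1,1,1); (2,2,1,1); (2,2,2,1); (2,2,2,2)}
PSO: 12 outcomes — {(0,1,1,1); (0,2,1,1); (0,2,2,1); (0,2,2,2); (1,1,1,1); (1,2,1,1); (1,2,2,1); (1,2,2,2); (2,1,1,1); (2,2,1,1); (2,2,2,1); (2,2,2,2)}
target (0,1,1,1) ∈ {SC,TSO,PSO}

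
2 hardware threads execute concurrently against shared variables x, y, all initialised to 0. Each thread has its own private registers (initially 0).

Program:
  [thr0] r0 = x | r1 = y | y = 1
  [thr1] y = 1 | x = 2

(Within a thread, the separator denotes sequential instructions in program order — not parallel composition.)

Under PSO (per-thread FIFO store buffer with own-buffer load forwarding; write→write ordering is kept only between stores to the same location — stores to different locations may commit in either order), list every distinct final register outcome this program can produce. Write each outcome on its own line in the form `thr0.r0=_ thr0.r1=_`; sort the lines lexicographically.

outcome vector order: (thr0.r0,thr0.r1)
|PSO outcomes| = 4

thr0.r0=0 thr0.r1=0
thr0.r0=0 thr0.r1=1
thr0.r0=2 thr0.r1=0
thr0.r0=2 thr0.r1=1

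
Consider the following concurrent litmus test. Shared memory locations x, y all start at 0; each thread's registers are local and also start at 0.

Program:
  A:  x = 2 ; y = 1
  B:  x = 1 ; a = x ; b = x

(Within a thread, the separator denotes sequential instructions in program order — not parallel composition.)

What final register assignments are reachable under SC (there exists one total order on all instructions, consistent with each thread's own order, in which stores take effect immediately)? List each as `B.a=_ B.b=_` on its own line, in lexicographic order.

outcome vector order: (B.a,B.b)
|SC outcomes| = 3

B.a=1 B.b=1
B.a=1 B.b=2
B.a=2 B.b=2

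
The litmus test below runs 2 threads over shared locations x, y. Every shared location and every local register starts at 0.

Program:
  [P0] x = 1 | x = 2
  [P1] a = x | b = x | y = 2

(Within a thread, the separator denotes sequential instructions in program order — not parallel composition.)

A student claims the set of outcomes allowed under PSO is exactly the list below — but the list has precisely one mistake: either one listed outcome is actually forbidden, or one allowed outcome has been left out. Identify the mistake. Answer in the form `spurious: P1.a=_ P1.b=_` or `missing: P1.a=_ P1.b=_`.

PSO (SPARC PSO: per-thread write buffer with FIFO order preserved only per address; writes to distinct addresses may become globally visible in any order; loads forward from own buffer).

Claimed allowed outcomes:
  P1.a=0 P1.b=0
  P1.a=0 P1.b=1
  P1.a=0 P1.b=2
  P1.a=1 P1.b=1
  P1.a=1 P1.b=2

outcome vector order: (P1.a,P1.b)
PSO: 6 outcomes — {<0 0> <0 1> <0 2> <1 1> <1 2> <2 2>}
PSO∖claimed = {<2 2>}

missing: P1.a=2 P1.b=2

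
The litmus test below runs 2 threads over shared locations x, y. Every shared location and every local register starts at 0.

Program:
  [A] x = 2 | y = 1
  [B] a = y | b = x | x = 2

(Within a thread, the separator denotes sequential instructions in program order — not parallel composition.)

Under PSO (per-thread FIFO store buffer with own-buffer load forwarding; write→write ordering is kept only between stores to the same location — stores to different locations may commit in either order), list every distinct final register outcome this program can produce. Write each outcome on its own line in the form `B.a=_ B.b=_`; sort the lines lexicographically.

outcome vector order: (B.a,B.b)
|PSO outcomes| = 4

B.a=0 B.b=0
B.a=0 B.b=2
B.a=1 B.b=0
B.a=1 B.b=2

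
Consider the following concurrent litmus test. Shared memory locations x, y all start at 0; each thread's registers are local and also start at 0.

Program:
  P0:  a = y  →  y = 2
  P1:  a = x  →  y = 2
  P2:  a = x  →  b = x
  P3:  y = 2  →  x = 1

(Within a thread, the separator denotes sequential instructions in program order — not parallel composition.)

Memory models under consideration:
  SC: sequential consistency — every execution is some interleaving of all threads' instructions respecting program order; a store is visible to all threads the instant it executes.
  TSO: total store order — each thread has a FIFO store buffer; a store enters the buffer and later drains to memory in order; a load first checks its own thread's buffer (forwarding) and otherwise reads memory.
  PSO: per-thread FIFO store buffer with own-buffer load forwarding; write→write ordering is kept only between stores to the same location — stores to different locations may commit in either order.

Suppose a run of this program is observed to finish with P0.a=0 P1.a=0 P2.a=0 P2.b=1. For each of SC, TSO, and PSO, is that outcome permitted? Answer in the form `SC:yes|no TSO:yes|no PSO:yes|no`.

SC:yes TSO:yes PSO:yes

outcome vector order: (P0.a,P1.a,P2.a,P2.b)
SC: 12 outcomes — {(0,0,0,0) (0,0,0,1) (0,0,1,1) (0,1,0,0) (0,1,0,1) (0,1,1,1) (2,0,0,0) (2,0,0,1) (2,0,1,1) (2,1,0,0) (2,1,0,1) (2,1,1,1)}
TSO: 12 outcomes — {(0,0,0,0) (0,0,0,1) (0,0,1,1) (0,1,0,0) (0,1,0,1) (0,1,1,1) (2,0,0,0) (2,0,0,1) (2,0,1,1) (2,1,0,0) (2,1,0,1) (2,1,1,1)}
PSO: 12 outcomes — {(0,0,0,0) (0,0,0,1) (0,0,1,1) (0,1,0,0) (0,1,0,1) (0,1,1,1) (2,0,0,0) (2,0,0,1) (2,0,1,1) (2,1,0,0) (2,1,0,1) (2,1,1,1)}
target (0,0,0,1) ∈ {SC,TSO,PSO}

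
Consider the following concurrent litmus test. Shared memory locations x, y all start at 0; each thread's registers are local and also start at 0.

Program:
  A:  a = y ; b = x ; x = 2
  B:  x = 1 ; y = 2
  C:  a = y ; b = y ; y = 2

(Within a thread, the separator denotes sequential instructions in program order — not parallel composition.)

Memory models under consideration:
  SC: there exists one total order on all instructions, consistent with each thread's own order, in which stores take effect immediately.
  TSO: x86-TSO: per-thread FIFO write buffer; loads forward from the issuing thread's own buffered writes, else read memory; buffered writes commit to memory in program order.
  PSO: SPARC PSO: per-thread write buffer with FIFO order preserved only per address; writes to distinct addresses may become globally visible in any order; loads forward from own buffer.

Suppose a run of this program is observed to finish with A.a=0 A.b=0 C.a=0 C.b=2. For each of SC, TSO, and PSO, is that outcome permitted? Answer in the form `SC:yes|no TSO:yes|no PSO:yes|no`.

outcome vector order: (A.a,A.b,C.a,C.b)
[SC] allowed = {0/0/0/0; 0/0/0/2; 0/0/2/2; 0/1/0/0; 0/1/0/2; 0/1/2/2; 2/0/0/0; 2/1/0/0; 2/1/0/2; 2/1/2/2}
[TSO] allowed = {0/0/0/0; 0/0/0/2; 0/0/2/2; 0/1/0/0; 0/1/0/2; 0/1/2/2; 2/0/0/0; 2/1/0/0; 2/1/0/2; 2/1/2/2}
[PSO] allowed = {0/0/0/0; 0/0/0/2; 0/0/2/2; 0/1/0/0; 0/1/0/2; 0/1/2/2; 2/0/0/0; 2/0/0/2; 2/0/2/2; 2/1/0/0; 2/1/0/2; 2/1/2/2}
target 0/0/0/2 ∈ {SC,TSO,PSO}

SC:yes TSO:yes PSO:yes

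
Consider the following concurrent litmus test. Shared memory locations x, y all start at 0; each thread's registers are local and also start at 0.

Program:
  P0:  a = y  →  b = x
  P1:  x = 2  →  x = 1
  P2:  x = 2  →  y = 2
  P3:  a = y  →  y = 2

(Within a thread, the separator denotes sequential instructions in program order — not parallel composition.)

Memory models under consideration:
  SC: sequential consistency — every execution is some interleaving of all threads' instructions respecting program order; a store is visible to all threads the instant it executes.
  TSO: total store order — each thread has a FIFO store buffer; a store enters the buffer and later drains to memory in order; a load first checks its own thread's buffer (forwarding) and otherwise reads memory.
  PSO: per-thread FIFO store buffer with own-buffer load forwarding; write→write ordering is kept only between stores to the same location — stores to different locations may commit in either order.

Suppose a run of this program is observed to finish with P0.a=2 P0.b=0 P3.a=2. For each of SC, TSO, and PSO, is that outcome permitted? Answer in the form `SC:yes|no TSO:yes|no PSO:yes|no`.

SC:no TSO:no PSO:yes

outcome vector order: (P0.a,P0.b,P3.a)
under SC → 0/0/0, 0/0/2, 0/1/0, 0/1/2, 0/2/0, 0/2/2, 2/0/0, 2/1/0, 2/1/2, 2/2/0, 2/2/2
under TSO → 0/0/0, 0/0/2, 0/1/0, 0/1/2, 0/2/0, 0/2/2, 2/0/0, 2/1/0, 2/1/2, 2/2/0, 2/2/2
under PSO → 0/0/0, 0/0/2, 0/1/0, 0/1/2, 0/2/0, 0/2/2, 2/0/0, 2/0/2, 2/1/0, 2/1/2, 2/2/0, 2/2/2
target 2/0/2 ∈ {PSO}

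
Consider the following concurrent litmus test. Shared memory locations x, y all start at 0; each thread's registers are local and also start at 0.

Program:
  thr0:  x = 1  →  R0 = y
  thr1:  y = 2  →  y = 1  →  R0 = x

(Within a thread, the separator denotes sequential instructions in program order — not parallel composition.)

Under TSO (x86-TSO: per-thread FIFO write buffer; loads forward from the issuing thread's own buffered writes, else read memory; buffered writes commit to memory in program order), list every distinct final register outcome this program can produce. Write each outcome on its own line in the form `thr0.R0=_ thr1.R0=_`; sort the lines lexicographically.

thr0.R0=0 thr1.R0=0
thr0.R0=0 thr1.R0=1
thr0.R0=1 thr1.R0=0
thr0.R0=1 thr1.R0=1
thr0.R0=2 thr1.R0=0
thr0.R0=2 thr1.R0=1

outcome vector order: (thr0.R0,thr1.R0)
|TSO outcomes| = 6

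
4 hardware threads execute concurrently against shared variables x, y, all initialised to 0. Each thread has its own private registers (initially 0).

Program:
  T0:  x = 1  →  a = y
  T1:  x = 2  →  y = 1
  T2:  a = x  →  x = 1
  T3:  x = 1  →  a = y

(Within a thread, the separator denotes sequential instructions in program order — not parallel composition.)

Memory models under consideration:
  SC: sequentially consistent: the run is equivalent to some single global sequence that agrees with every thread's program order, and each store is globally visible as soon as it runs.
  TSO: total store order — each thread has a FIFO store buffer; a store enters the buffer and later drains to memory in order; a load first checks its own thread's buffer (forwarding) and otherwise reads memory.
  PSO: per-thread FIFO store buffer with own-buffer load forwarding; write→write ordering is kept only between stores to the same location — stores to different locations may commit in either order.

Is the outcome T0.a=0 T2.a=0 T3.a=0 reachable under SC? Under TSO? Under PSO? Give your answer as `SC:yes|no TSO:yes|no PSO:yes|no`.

outcome vector order: (T0.a,T2.a,T3.a)
SC: 12 outcomes — {0/0/0, 0/0/1, 0/1/0, 0/1/1, 0/2/0, 0/2/1, 1/0/0, 1/0/1, 1/1/0, 1/1/1, 1/2/0, 1/2/1}
TSO: 12 outcomes — {0/0/0, 0/0/1, 0/1/0, 0/1/1, 0/2/0, 0/2/1, 1/0/0, 1/0/1, 1/1/0, 1/1/1, 1/2/0, 1/2/1}
PSO: 12 outcomes — {0/0/0, 0/0/1, 0/1/0, 0/1/1, 0/2/0, 0/2/1, 1/0/0, 1/0/1, 1/1/0, 1/1/1, 1/2/0, 1/2/1}
target 0/0/0 ∈ {SC,TSO,PSO}

SC:yes TSO:yes PSO:yes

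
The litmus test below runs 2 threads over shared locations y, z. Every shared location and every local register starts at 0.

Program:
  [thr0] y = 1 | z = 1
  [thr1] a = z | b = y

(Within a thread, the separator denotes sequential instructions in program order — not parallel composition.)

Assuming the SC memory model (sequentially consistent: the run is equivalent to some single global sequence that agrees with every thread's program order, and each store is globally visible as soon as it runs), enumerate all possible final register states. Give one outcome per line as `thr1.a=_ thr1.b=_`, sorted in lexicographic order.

outcome vector order: (thr1.a,thr1.b)
|SC outcomes| = 3

thr1.a=0 thr1.b=0
thr1.a=0 thr1.b=1
thr1.a=1 thr1.b=1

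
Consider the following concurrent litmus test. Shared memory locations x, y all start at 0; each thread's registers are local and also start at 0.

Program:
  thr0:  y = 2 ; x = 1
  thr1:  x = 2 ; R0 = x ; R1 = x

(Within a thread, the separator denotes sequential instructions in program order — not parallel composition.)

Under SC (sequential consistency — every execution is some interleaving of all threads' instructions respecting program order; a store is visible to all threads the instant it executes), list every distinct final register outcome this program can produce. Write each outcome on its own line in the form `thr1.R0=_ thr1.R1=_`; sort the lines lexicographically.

thr1.R0=1 thr1.R1=1
thr1.R0=2 thr1.R1=1
thr1.R0=2 thr1.R1=2

outcome vector order: (thr1.R0,thr1.R1)
|SC outcomes| = 3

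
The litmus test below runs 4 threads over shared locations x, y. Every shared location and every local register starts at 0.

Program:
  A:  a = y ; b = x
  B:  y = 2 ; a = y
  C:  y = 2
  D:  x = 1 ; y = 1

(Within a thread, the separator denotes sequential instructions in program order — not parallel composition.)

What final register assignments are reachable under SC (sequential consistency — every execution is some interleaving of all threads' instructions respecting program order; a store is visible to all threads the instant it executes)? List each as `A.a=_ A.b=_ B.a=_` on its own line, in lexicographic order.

A.a=0 A.b=0 B.a=1
A.a=0 A.b=0 B.a=2
A.a=0 A.b=1 B.a=1
A.a=0 A.b=1 B.a=2
A.a=1 A.b=1 B.a=1
A.a=1 A.b=1 B.a=2
A.a=2 A.b=0 B.a=1
A.a=2 A.b=0 B.a=2
A.a=2 A.b=1 B.a=1
A.a=2 A.b=1 B.a=2

outcome vector order: (A.a,A.b,B.a)
|SC outcomes| = 10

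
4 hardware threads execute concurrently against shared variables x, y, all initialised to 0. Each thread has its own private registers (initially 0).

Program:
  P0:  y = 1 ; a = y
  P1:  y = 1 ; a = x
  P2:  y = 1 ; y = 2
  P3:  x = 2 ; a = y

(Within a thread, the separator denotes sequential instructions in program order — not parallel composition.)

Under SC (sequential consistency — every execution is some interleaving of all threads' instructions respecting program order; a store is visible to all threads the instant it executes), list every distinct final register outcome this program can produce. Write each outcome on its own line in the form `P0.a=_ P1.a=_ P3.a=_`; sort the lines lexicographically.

P0.a=1 P1.a=0 P3.a=1
P0.a=1 P1.a=0 P3.a=2
P0.a=1 P1.a=2 P3.a=0
P0.a=1 P1.a=2 P3.a=1
P0.a=1 P1.a=2 P3.a=2
P0.a=2 P1.a=0 P3.a=1
P0.a=2 P1.a=0 P3.a=2
P0.a=2 P1.a=2 P3.a=0
P0.a=2 P1.a=2 P3.a=1
P0.a=2 P1.a=2 P3.a=2

outcome vector order: (P0.a,P1.a,P3.a)
|SC outcomes| = 10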